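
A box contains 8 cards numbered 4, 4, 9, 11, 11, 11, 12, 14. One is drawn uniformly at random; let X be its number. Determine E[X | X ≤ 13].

P(X ≤ 13) = 7/8.
Σ over the event: 4·1/4 + 9·1/8 + 11·3/8 + 12·1/8 = 31/4.
E[X | X ≤ 13] = (31/4) / (7/8) = 62/7.

62/7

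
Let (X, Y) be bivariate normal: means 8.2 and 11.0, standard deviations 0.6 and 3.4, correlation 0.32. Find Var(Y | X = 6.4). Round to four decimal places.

Var(Y | X=x) = (1 − ρ²)·σ_Y².
Var(Y | X=6.4) = (3.4)²·(1 − (0.32)²) = 11.56·0.8976 = 10.3763.

10.3763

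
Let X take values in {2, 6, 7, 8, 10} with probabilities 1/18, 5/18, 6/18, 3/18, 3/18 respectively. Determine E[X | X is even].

43/6

P(X is even) = 2/3.
Σ over the event: 2·1/18 + 6·5/18 + 8·1/6 + 10·1/6 = 43/9.
E[X | X is even] = (43/9) / (2/3) = 43/6.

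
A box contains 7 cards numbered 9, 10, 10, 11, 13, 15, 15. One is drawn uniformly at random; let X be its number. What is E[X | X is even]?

10

P(X is even) = 2/7.
Σ over the event: 10·2/7 = 20/7.
E[X | X is even] = (20/7) / (2/7) = 10.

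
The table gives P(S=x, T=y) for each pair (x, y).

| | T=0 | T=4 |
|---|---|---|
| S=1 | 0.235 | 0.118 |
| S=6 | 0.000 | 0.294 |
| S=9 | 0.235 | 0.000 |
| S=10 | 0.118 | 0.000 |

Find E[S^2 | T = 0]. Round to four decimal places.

P(T = 0) = 0.588.
Σ S^2·P over the event = 1·(0.235) + 81·(0.235) + 100·(0.118) = 31.070.
E[S^2 | T = 0] = (31.070) / (0.588) = 52.8401.

52.8401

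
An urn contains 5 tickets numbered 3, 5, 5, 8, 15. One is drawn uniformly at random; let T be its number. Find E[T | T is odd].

P(T is odd) = 4/5.
Σ over the event: 3·1/5 + 5·2/5 + 15·1/5 = 28/5.
E[T | T is odd] = (28/5) / (4/5) = 7.

7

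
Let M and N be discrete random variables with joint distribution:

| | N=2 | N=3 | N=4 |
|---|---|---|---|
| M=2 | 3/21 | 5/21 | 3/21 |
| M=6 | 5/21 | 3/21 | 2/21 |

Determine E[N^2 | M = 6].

P(M = 6) = 10/21.
Σ N^2·P over the event = 4·(5/21) + 9·(3/21) + 16·(2/21) = 79/21.
E[N^2 | M = 6] = (79/21) / (10/21) = 79/10.

79/10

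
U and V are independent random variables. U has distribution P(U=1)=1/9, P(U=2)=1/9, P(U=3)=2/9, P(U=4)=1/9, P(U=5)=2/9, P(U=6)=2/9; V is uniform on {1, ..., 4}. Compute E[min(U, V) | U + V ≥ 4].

76/33

P(U + V ≥ 4) = 11/12.
Summing min(U,V)·P(x,y) over outcomes with U + V ≥ 4 gives 19/9.
E[min(U, V) | U + V ≥ 4] = (19/9) / (11/12) = 76/33.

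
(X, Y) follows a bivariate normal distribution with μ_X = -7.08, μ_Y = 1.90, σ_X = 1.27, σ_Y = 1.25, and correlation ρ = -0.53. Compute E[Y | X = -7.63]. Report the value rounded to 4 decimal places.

2.1869

E[Y | X=x] = μ_Y + ρ(σ_Y/σ_X)(x − μ_X) for jointly normal variables.
E[Y | X=-7.63] = 1.90 + (-0.53)·(1.25/1.27)·(-7.63 − (-7.08)) = 1.90 + (-0.52165)·(-0.55) = 2.1869.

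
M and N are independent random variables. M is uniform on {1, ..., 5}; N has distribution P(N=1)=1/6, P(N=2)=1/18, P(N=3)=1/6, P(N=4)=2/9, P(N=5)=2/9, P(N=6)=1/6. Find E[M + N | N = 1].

4

P(N = 1) = 1/6.
Summing (M+N)·P(x,y) over outcomes with N = 1 gives 2/3.
E[M + N | N = 1] = (2/3) / (1/6) = 4.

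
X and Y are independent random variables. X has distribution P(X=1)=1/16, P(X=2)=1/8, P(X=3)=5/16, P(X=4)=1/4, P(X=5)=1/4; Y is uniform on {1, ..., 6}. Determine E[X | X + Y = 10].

9/2

P(X + Y = 10) = 1/12.
Summing X·P(x,y) over outcomes with X + Y = 10 gives 3/8.
E[X | X + Y = 10] = (3/8) / (1/12) = 9/2.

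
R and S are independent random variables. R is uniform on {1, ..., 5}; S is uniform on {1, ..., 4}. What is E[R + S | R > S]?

Outcomes with R > S: (2,1), (3,1), (3,2), (4,1), (4,2), (4,3), (5,1), (5,2), (5,3), (5,4), each with probability 1/20.
E[R + S | R > S] = (3 + 4 + 5 + 5 + 6 + 7 + 6 + 7 + 8 + 9) / 10 = 6.

6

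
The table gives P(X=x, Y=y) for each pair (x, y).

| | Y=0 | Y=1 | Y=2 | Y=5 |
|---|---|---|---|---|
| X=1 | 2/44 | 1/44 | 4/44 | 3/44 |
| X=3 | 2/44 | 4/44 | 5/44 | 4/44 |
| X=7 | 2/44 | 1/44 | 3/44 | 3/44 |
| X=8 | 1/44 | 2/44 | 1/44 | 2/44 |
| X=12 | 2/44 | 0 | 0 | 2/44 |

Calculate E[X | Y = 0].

P(Y = 0) = 9/44.
Σ X·P over the event = 1·(2/44) + 3·(2/44) + 7·(2/44) + 8·(1/44) + 12·(2/44) = 27/22.
E[X | Y = 0] = (27/22) / (9/44) = 6.

6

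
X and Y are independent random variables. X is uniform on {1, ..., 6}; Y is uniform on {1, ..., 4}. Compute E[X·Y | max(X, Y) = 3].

P(max(X, Y) = 3) = 5/24.
Summing XY·P(x,y) over outcomes with max(X, Y) = 3 gives 9/8.
E[X·Y | max(X, Y) = 3] = (9/8) / (5/24) = 27/5.

27/5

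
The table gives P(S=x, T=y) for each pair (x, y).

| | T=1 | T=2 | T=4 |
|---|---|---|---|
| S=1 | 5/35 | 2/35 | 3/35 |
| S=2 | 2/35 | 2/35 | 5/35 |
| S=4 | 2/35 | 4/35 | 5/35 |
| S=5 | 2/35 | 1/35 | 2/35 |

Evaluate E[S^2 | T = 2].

11

P(T = 2) = 9/35.
Σ S^2·P over the event = 1·(2/35) + 4·(2/35) + 16·(4/35) + 25·(1/35) = 99/35.
E[S^2 | T = 2] = (99/35) / (9/35) = 11.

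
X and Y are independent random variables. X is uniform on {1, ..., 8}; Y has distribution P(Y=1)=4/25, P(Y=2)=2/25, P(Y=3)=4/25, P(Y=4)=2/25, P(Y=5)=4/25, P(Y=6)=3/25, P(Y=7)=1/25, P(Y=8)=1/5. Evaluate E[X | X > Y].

515/87

P(X > Y) = 87/200.
Summing X·P(x,y) over outcomes with X > Y gives 103/40.
E[X | X > Y] = (103/40) / (87/200) = 515/87.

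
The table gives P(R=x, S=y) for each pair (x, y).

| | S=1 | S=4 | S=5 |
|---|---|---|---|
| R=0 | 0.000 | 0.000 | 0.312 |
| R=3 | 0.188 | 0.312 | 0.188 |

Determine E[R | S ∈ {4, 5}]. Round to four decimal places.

P(S ∈ {4, 5}) = 0.812.
Σ R·P over the event = 0·(0.312) + 3·(0.312) + 3·(0.188) = 1.500.
E[R | S ∈ {4, 5}] = (1.500) / (0.812) = 1.8473.

1.8473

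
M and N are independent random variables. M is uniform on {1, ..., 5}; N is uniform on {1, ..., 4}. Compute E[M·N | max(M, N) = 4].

P(max(M, N) = 4) = 7/20.
Summing MN·P(x,y) over outcomes with max(M, N) = 4 gives 16/5.
E[M·N | max(M, N) = 4] = (16/5) / (7/20) = 64/7.

64/7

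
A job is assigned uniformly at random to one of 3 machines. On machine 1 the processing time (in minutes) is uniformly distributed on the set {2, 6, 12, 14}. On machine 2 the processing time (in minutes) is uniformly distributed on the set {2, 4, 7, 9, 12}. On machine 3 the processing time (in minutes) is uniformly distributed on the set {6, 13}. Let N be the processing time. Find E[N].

E[N | machine 1] = (2+6+12+14)/4 = 17/2.
E[N | machine 2] = (2+4+7+9+12)/5 = 34/5.
E[N | machine 3] = (6+13)/2 = 19/2.
E[N] = (1/3)·(17/2) + (1/3)·(34/5) + (1/3)·(19/2) = 124/15.

124/15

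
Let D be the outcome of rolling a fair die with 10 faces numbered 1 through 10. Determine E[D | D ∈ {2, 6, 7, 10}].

P(D ∈ {2, 6, 7, 10}) = 2/5.
Σ over the event: 2·1/10 + 6·1/10 + 7·1/10 + 10·1/10 = 5/2.
E[D | D ∈ {2, 6, 7, 10}] = (5/2) / (2/5) = 25/4.

25/4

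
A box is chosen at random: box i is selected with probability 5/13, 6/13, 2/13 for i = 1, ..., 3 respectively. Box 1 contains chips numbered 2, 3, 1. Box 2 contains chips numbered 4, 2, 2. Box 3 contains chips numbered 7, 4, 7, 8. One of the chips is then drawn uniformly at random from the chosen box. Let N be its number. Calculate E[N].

3

E[N | box 1] = (2+3+1)/3 = 2.
E[N | box 2] = (4+2+2)/3 = 8/3.
E[N | box 3] = (7+4+7+8)/4 = 13/2.
By the law of total expectation,
E[N] = (5/13)·(2) + (6/13)·(8/3) + (2/13)·(13/2) = 3.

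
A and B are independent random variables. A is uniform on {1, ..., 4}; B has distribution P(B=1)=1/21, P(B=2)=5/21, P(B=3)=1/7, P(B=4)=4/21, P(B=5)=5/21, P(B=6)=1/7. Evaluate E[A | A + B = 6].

42/17

P(A + B = 6) = 17/84.
Summing A·P(x,y) over outcomes with A + B = 6 gives 1/2.
E[A | A + B = 6] = (1/2) / (17/84) = 42/17.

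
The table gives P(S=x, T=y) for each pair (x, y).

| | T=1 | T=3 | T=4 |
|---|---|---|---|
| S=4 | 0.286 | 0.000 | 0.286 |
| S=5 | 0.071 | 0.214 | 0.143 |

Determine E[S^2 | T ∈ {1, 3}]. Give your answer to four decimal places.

20.4921

P(T ∈ {1, 3}) = 0.571.
Σ S^2·P over the event = 16·(0.286) + 25·(0.071) + 25·(0.214) = 11.701.
E[S^2 | T ∈ {1, 3}] = (11.701) / (0.571) = 20.4921.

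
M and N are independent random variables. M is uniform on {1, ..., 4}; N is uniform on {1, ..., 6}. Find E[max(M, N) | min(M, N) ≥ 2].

P(min(M, N) ≥ 2) = 5/8.
Summing max(M,N)·P(x,y) over outcomes with min(M, N) ≥ 2 gives 8/3.
E[max(M, N) | min(M, N) ≥ 2] = (8/3) / (5/8) = 64/15.

64/15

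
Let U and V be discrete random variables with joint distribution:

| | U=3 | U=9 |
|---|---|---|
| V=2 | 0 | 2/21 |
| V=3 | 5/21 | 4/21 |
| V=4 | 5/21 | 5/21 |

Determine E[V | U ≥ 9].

36/11

P(U ≥ 9) = 11/21.
Σ V·P over the event = 2·(2/21) + 3·(4/21) + 4·(5/21) = 12/7.
E[V | U ≥ 9] = (12/7) / (11/21) = 36/11.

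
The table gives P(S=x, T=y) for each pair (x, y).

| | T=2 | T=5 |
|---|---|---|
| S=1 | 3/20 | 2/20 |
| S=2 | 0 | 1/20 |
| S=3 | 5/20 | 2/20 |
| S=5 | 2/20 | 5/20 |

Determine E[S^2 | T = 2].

49/5

P(T = 2) = 1/2.
Σ S^2·P over the event = 1·(3/20) + 9·(5/20) + 25·(2/20) = 49/10.
E[S^2 | T = 2] = (49/10) / (1/2) = 49/5.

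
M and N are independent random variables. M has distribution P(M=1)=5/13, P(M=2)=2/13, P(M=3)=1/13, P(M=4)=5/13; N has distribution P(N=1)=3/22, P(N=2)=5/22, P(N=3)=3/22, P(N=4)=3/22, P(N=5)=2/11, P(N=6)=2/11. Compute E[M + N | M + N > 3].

P(M + N > 3) = 120/143.
Summing (M+N)·P(x,y) over outcomes with M + N > 3 gives 145/26.
E[M + N | M + N > 3] = (145/26) / (120/143) = 319/48.

319/48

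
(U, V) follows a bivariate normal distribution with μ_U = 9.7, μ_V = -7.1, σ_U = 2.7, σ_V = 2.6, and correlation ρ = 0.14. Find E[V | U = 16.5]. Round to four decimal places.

-6.1833

For a bivariate normal, E[V | U=x] = μ_V + ρ·(σ_V/σ_U)·(x − μ_U).
E[V | U=16.5] = -7.1 + (0.14)·(2.6/2.7)·(16.5 − (9.7)) = -7.1 + (0.13481)·(6.8) = -6.1833.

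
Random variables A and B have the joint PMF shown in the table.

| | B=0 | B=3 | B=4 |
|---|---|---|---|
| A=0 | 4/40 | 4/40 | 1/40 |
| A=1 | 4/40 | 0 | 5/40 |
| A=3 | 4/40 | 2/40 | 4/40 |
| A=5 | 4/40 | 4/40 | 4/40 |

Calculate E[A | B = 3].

P(B = 3) = 1/4.
Σ A·P over the event = 0·(4/40) + 3·(2/40) + 5·(4/40) = 13/20.
E[A | B = 3] = (13/20) / (1/4) = 13/5.

13/5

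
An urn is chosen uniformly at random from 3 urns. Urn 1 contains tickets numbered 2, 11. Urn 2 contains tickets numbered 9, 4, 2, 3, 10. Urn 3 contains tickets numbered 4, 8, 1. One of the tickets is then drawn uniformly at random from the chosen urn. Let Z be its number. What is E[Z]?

493/90

E[Z | urn 1] = (2+11)/2 = 13/2.
E[Z | urn 2] = (9+4+2+3+10)/5 = 28/5.
E[Z | urn 3] = (4+8+1)/3 = 13/3.
E[Z] = (1/3)·(13/2) + (1/3)·(28/5) + (1/3)·(13/3) = 493/90.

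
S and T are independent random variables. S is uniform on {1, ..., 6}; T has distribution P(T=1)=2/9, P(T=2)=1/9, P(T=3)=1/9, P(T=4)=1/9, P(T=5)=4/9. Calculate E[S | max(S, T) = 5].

P(max(S, T) = 5) = 25/54.
Summing S·P(x,y) over outcomes with max(S, T) = 5 gives 85/54.
E[S | max(S, T) = 5] = (85/54) / (25/54) = 17/5.

17/5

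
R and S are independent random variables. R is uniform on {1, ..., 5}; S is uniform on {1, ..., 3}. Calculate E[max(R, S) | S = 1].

3

Outcomes with S = 1: (1,1), (2,1), (3,1), (4,1), (5,1), each with probability 1/15.
E[max(R, S) | S = 1] = (1 + 2 + 3 + 4 + 5) / 5 = 3.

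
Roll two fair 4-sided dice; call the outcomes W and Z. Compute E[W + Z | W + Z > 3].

P(W + Z > 3) = 13/16.
Summing (W+Z)·P(x,y) over outcomes with W + Z > 3 gives 9/2.
E[W + Z | W + Z > 3] = (9/2) / (13/16) = 72/13.

72/13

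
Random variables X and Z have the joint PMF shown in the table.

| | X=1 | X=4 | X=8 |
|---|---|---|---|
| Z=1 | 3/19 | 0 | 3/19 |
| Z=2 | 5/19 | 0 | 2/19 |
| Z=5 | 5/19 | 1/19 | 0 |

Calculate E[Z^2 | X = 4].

P(X = 4) = 1/19.
Σ Z^2·P over the event = 25·(1/19) = 25/19.
E[Z^2 | X = 4] = (25/19) / (1/19) = 25.

25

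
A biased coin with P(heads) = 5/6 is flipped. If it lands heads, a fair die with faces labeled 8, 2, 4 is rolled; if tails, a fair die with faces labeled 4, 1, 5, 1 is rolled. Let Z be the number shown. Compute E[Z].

313/72

E[Z | heads] = (8+2+4)/3 = 14/3.
E[Z | tails] = (4+1+5+1)/4 = 11/4.
E[Z] = (5/6)·(14/3) + (1/6)·(11/4) = 313/72.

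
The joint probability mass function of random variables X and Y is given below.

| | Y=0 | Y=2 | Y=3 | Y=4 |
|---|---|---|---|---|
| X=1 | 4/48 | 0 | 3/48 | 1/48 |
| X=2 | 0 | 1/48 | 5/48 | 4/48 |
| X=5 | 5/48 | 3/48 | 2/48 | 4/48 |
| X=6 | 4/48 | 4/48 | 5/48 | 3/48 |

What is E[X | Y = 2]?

41/8

P(Y = 2) = 1/6.
Σ X·P over the event = 2·(1/48) + 5·(3/48) + 6·(4/48) = 41/48.
E[X | Y = 2] = (41/48) / (1/6) = 41/8.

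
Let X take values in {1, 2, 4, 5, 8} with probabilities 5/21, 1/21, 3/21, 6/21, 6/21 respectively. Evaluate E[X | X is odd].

P(X is odd) = 11/21.
Σ over the event: 1·5/21 + 5·2/7 = 5/3.
E[X | X is odd] = (5/3) / (11/21) = 35/11.

35/11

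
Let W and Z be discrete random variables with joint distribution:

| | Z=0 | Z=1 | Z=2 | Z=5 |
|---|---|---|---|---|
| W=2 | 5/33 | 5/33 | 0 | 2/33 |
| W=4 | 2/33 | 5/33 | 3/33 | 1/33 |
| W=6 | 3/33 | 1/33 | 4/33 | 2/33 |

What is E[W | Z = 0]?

P(Z = 0) = 10/33.
Σ W·P over the event = 2·(5/33) + 4·(2/33) + 6·(3/33) = 12/11.
E[W | Z = 0] = (12/11) / (10/33) = 18/5.

18/5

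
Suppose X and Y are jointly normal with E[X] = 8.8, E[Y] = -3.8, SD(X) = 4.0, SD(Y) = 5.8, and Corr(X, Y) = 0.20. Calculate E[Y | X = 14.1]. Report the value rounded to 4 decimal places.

For a bivariate normal, E[Y | X=x] = μ_Y + ρ·(σ_Y/σ_X)·(x − μ_X).
E[Y | X=14.1] = -3.8 + (0.20)·(5.8/4.0)·(14.1 − (8.8)) = -3.8 + (0.29)·(5.3) = -2.2630.

-2.2630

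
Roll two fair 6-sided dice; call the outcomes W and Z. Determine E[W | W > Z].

14/3

P(W > Z) = 5/12.
Summing W·P(x,y) over outcomes with W > Z gives 35/18.
E[W | W > Z] = (35/18) / (5/12) = 14/3.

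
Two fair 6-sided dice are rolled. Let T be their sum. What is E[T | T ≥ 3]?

P(T ≥ 3) = 35/36.
E[T | T ≥ 3] = (125/18) / (35/36) = 50/7.

50/7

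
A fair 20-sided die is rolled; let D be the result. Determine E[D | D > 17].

19

Given D > 17, D is equally likely to be any of {18, 19, 20}.
E[D | D > 17] = (18 + 19 + 20) / 3 = 19.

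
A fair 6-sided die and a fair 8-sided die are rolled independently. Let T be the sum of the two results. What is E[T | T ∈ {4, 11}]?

P(T ∈ {4, 11}) = 7/48.
Σ over the event: 4·1/16 + 11·1/12 = 7/6.
E[T | T ∈ {4, 11}] = (7/6) / (7/48) = 8.

8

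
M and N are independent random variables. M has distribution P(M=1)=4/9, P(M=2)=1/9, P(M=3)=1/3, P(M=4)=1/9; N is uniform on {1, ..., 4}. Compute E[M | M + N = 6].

3

P(M + N = 6) = 5/36.
Summing M·P(x,y) over outcomes with M + N = 6 gives 5/12.
E[M | M + N = 6] = (5/12) / (5/36) = 3.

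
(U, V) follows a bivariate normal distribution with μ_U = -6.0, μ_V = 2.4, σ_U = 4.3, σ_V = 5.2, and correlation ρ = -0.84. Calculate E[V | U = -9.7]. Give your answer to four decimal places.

For a bivariate normal, E[V | U=x] = μ_V + ρ·(σ_V/σ_U)·(x − μ_U).
E[V | U=-9.7] = 2.4 + (-0.84)·(5.2/4.3)·(-9.7 − (-6.0)) = 2.4 + (-1.0158)·(-3.7) = 6.1585.

6.1585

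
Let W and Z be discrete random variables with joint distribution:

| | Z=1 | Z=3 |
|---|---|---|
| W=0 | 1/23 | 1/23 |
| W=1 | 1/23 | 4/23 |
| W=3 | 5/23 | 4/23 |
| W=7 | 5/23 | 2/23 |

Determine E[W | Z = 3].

30/11

P(Z = 3) = 11/23.
Σ W·P over the event = 0·(1/23) + 1·(4/23) + 3·(4/23) + 7·(2/23) = 30/23.
E[W | Z = 3] = (30/23) / (11/23) = 30/11.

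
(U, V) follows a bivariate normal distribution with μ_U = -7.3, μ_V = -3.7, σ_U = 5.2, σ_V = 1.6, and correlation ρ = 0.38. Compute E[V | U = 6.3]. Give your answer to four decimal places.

For a bivariate normal, E[V | U=x] = μ_V + ρ·(σ_V/σ_U)·(x − μ_U).
E[V | U=6.3] = -3.7 + (0.38)·(1.6/5.2)·(6.3 − (-7.3)) = -3.7 + (0.116923)·(13.6) = -2.1098.

-2.1098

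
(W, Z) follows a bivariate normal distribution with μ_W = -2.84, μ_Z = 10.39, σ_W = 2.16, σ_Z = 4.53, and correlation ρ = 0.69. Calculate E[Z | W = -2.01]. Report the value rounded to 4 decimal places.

11.5911

E[Z | W=x] = μ_Z + ρ(σ_Z/σ_W)(x − μ_W) for jointly normal variables.
E[Z | W=-2.01] = 10.39 + (0.69)·(4.53/2.16)·(-2.01 − (-2.84)) = 10.39 + (1.4471)·(0.83) = 11.5911.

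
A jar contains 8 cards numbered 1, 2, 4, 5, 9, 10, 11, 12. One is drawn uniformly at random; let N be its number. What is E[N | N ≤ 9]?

21/5

P(N ≤ 9) = 5/8.
Σ over the event: 1·1/8 + 2·1/8 + 4·1/8 + 5·1/8 + 9·1/8 = 21/8.
E[N | N ≤ 9] = (21/8) / (5/8) = 21/5.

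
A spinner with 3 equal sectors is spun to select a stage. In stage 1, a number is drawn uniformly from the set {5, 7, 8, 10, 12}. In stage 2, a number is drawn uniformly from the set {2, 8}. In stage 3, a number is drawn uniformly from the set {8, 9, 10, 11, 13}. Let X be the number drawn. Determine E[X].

E[X | stage 1] = (5+7+8+10+12)/5 = 42/5.
E[X | stage 2] = (2+8)/2 = 5.
E[X | stage 3] = (8+9+10+11+13)/5 = 51/5.
By the law of total expectation,
E[X] = (1/3)·(42/5) + (1/3)·(5) + (1/3)·(51/5) = 118/15.

118/15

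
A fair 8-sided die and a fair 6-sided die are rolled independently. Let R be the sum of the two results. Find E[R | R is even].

P(R is even) = 1/2.
Σ over the event: 2·1/48 + 4·1/16 + 6·5/48 + 8·1/8 + 10·5/48 + 12·1/16 + 14·1/48 = 4.
E[R | R is even] = (4) / (1/2) = 8.

8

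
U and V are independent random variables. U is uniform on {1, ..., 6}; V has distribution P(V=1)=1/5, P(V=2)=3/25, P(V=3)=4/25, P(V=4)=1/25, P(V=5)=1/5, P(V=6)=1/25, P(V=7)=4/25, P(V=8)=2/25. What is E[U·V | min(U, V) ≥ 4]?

P(min(U, V) ≥ 4) = 13/50.
Summing UV·P(x,y) over outcomes with min(U, V) ≥ 4 gives 79/10.
E[U·V | min(U, V) ≥ 4] = (79/10) / (13/50) = 395/13.

395/13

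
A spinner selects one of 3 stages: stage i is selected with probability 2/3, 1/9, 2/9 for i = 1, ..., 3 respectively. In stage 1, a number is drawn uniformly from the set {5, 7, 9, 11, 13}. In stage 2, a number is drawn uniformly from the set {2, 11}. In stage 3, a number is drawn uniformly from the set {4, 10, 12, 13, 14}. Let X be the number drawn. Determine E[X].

817/90

E[X | stage 1] = (5+7+9+11+13)/5 = 9.
E[X | stage 2] = (2+11)/2 = 13/2.
E[X | stage 3] = (4+10+12+13+14)/5 = 53/5.
E[X] = (2/3)·(9) + (1/9)·(13/2) + (2/9)·(53/5) = 817/90.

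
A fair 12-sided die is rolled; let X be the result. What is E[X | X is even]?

7

Given X is even, X is equally likely to be any of {2, 4, 6, 8, 10, 12}.
E[X | X is even] = (2 + 4 + 6 + 8 + 10 + 12) / 6 = 7.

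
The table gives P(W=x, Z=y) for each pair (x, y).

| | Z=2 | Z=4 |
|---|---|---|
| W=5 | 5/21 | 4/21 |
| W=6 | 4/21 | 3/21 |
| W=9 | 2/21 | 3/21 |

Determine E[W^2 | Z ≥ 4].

451/10

P(Z ≥ 4) = 10/21.
Σ W^2·P over the event = 25·(4/21) + 36·(3/21) + 81·(3/21) = 451/21.
E[W^2 | Z ≥ 4] = (451/21) / (10/21) = 451/10.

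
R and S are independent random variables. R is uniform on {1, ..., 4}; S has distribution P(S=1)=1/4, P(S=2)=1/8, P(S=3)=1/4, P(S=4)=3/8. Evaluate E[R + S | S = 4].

P(S = 4) = 3/8.
Summing (R+S)·P(x,y) over outcomes with S = 4 gives 39/16.
E[R + S | S = 4] = (39/16) / (3/8) = 13/2.

13/2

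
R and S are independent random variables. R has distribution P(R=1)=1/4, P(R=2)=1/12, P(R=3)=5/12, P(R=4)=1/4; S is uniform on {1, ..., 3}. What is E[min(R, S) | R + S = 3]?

1

P(R + S = 3) = 1/9.
Summing min(R,S)·P(x,y) over outcomes with R + S = 3 gives 1/9.
E[min(R, S) | R + S = 3] = (1/9) / (1/9) = 1.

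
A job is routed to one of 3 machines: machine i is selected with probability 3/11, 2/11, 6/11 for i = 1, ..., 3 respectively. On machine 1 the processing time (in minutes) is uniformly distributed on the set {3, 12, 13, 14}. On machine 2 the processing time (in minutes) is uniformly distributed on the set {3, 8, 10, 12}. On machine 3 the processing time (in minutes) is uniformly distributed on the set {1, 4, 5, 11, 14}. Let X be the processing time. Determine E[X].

90/11

E[X | machine 1] = (3+12+13+14)/4 = 21/2.
E[X | machine 2] = (3+8+10+12)/4 = 33/4.
E[X | machine 3] = (1+4+5+11+14)/5 = 7.
E[X] = (3/11)·(21/2) + (2/11)·(33/4) + (6/11)·(7) = 90/11.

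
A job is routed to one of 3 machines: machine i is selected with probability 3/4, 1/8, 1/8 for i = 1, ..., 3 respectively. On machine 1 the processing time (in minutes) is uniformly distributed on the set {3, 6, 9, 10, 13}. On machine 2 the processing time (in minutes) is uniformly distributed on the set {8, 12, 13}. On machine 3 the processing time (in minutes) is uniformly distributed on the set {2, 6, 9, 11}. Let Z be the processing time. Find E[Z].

E[Z | machine 1] = (3+6+9+10+13)/5 = 41/5.
E[Z | machine 2] = (8+12+13)/3 = 11.
E[Z | machine 3] = (2+6+9+11)/4 = 7.
By the law of total expectation,
E[Z] = (3/4)·(41/5) + (1/8)·(11) + (1/8)·(7) = 42/5.

42/5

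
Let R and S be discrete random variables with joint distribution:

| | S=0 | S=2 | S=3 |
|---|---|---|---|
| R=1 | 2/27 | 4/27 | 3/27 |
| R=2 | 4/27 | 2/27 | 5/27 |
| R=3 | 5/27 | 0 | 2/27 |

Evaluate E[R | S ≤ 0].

25/11

P(S ≤ 0) = 11/27.
Σ R·P over the event = 1·(2/27) + 2·(4/27) + 3·(5/27) = 25/27.
E[R | S ≤ 0] = (25/27) / (11/27) = 25/11.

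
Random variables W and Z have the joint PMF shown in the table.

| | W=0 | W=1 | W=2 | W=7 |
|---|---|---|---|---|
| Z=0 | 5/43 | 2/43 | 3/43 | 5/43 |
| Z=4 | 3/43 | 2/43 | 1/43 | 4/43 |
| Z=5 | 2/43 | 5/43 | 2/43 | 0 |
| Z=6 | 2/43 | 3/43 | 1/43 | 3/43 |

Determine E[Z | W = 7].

17/6

P(W = 7) = 12/43.
Σ Z·P over the event = 0·(5/43) + 4·(4/43) + 6·(3/43) = 34/43.
E[Z | W = 7] = (34/43) / (12/43) = 17/6.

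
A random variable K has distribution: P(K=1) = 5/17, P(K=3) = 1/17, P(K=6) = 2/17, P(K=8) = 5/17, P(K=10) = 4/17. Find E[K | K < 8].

P(K < 8) = 8/17.
Σ over the event: 1·5/17 + 3·1/17 + 6·2/17 = 20/17.
E[K | K < 8] = (20/17) / (8/17) = 5/2.

5/2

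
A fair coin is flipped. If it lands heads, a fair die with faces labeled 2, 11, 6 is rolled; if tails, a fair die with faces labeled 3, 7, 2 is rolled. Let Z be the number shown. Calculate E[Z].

31/6

E[Z | heads] = (2+11+6)/3 = 19/3.
E[Z | tails] = (3+7+2)/3 = 4.
E[Z] = (1/2)·(19/3) + (1/2)·(4) = 31/6.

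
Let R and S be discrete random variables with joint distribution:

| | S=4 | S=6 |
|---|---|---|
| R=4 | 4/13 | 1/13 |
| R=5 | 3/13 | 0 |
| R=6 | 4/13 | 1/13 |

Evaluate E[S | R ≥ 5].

P(R ≥ 5) = 8/13.
Σ S·P over the event = 4·(3/13) + 4·(4/13) + 6·(1/13) = 34/13.
E[S | R ≥ 5] = (34/13) / (8/13) = 17/4.

17/4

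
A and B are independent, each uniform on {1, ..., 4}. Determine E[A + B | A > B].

5

Outcomes with A > B: (2,1), (3,1), (3,2), (4,1), (4,2), (4,3), each with probability 1/16.
E[A + B | A > B] = (3 + 4 + 5 + 5 + 6 + 7) / 6 = 5.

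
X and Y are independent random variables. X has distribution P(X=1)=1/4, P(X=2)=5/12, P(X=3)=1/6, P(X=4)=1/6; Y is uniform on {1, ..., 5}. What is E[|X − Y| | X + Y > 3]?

83/49

P(X + Y > 3) = 49/60.
Summing |X−Y|·P(x,y) over outcomes with X + Y > 3 gives 83/60.
E[|X − Y| | X + Y > 3] = (83/60) / (49/60) = 83/49.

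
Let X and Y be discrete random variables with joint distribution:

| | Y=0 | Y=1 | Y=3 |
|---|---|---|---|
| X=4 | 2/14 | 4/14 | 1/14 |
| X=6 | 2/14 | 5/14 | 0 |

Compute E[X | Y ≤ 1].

66/13

P(Y ≤ 1) = 13/14.
Summing X·P(X=x,Y=y) over the conditioning event gives 33/7.
E[X | Y ≤ 1] = (33/7) / (13/14) = 66/13.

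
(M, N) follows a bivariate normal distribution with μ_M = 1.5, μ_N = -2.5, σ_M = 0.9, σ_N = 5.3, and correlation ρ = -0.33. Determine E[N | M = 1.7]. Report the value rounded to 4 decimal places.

-2.8887

For a bivariate normal, E[N | M=x] = μ_N + ρ·(σ_N/σ_M)·(x − μ_M).
E[N | M=1.7] = -2.5 + (-0.33)·(5.3/0.9)·(1.7 − (1.5)) = -2.5 + (-1.9433)·(0.2) = -2.8887.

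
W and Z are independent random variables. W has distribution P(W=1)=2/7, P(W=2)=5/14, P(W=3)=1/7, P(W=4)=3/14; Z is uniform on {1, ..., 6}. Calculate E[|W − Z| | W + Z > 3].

151/71

P(W + Z > 3) = 71/84.
Summing |W−Z|·P(x,y) over outcomes with W + Z > 3 gives 151/84.
E[|W − Z| | W + Z > 3] = (151/84) / (71/84) = 151/71.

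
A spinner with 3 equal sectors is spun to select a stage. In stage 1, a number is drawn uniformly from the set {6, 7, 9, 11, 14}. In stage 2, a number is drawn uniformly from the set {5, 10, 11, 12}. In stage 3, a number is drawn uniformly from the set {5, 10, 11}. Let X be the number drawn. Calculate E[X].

827/90

E[X | stage 1] = (6+7+9+11+14)/5 = 47/5.
E[X | stage 2] = (5+10+11+12)/4 = 19/2.
E[X | stage 3] = (5+10+11)/3 = 26/3.
E[X] = (1/3)·(47/5) + (1/3)·(19/2) + (1/3)·(26/3) = 827/90.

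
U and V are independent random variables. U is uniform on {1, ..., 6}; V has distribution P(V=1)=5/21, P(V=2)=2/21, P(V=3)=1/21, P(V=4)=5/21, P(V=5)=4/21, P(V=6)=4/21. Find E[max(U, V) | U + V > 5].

P(U + V > 5) = 31/42.
Summing max(U,V)·P(x,y) over outcomes with U + V > 5 gives 27/7.
E[max(U, V) | U + V > 5] = (27/7) / (31/42) = 162/31.

162/31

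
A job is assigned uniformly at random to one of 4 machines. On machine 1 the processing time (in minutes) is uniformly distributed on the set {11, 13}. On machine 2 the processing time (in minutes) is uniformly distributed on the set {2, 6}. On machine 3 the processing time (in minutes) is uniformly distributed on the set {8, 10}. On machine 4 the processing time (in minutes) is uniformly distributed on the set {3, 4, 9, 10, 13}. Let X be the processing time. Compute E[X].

E[X | machine 1] = (11+13)/2 = 12.
E[X | machine 2] = (2+6)/2 = 4.
E[X | machine 3] = (8+10)/2 = 9.
E[X | machine 4] = (3+4+9+10+13)/5 = 39/5.
By the law of total expectation,
E[X] = (1/4)·(12) + (1/4)·(4) + (1/4)·(9) + (1/4)·(39/5) = 41/5.

41/5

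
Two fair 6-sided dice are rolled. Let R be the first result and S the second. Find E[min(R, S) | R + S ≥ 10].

29/6

Outcomes with R + S ≥ 10: (4,6), (5,5), (5,6), (6,4), (6,5), (6,6), each with probability 1/36.
E[min(R, S) | R + S ≥ 10] = (4 + 5 + 5 + 4 + 5 + 6) / 6 = 29/6.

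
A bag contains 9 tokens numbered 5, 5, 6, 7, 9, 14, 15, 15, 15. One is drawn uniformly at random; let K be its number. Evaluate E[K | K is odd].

P(K is odd) = 7/9.
Σ over the event: 5·2/9 + 7·1/9 + 9·1/9 + 15·1/3 = 71/9.
E[K | K is odd] = (71/9) / (7/9) = 71/7.

71/7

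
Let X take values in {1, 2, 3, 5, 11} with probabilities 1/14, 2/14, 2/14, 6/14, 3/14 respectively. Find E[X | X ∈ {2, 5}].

17/4

P(X ∈ {2, 5}) = 4/7.
Σ over the event: 2·1/7 + 5·3/7 = 17/7.
E[X | X ∈ {2, 5}] = (17/7) / (4/7) = 17/4.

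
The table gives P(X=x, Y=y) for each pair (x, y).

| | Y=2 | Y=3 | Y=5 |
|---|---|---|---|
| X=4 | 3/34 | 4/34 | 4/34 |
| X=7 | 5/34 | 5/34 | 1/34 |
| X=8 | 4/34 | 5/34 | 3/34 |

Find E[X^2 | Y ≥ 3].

P(Y ≥ 3) = 11/17.
Σ X^2·P over the event = 16·(4/34) + 16·(4/34) + 49·(5/34) + 49·(1/34) + 64·(5/34) + 64·(3/34) = 467/17.
E[X^2 | Y ≥ 3] = (467/17) / (11/17) = 467/11.

467/11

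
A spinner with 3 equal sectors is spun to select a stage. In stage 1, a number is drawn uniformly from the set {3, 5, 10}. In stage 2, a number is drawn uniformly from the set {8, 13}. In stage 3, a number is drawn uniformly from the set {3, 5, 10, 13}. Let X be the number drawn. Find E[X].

E[X | stage 1] = (3+5+10)/3 = 6.
E[X | stage 2] = (8+13)/2 = 21/2.
E[X | stage 3] = (3+5+10+13)/4 = 31/4.
By the law of total expectation,
E[X] = (1/3)·(6) + (1/3)·(21/2) + (1/3)·(31/4) = 97/12.

97/12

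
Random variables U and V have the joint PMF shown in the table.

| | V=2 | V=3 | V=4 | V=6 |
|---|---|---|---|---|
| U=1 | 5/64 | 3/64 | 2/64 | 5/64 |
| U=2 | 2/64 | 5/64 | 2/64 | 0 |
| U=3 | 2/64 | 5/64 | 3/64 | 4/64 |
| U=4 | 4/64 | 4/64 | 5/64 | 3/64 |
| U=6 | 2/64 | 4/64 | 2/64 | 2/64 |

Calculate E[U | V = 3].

68/21

P(V = 3) = 21/64.
Σ U·P over the event = 1·(3/64) + 2·(5/64) + 3·(5/64) + 4·(4/64) + 6·(4/64) = 17/16.
E[U | V = 3] = (17/16) / (21/64) = 68/21.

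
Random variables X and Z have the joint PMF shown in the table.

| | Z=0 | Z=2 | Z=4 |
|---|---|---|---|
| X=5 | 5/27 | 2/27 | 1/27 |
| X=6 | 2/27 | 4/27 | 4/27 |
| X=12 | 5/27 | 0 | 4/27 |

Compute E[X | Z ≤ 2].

131/18

P(Z ≤ 2) = 2/3.
Σ X·P over the event = 5·(5/27) + 5·(2/27) + 6·(2/27) + 6·(4/27) + 12·(5/27) = 131/27.
E[X | Z ≤ 2] = (131/27) / (2/3) = 131/18.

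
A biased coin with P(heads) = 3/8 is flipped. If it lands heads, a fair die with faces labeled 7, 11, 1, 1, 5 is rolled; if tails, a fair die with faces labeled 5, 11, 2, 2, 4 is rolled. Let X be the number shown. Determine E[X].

39/8

E[X | heads] = (7+11+1+1+5)/5 = 5.
E[X | tails] = (5+11+2+2+4)/5 = 24/5.
By the law of total expectation,
E[X] = (3/8)·(5) + (5/8)·(24/5) = 39/8.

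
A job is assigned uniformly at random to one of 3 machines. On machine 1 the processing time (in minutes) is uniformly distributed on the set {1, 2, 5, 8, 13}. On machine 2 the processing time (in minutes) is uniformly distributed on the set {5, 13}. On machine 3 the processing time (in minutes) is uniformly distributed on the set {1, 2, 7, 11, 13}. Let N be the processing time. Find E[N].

E[N | machine 1] = (1+2+5+8+13)/5 = 29/5.
E[N | machine 2] = (5+13)/2 = 9.
E[N | machine 3] = (1+2+7+11+13)/5 = 34/5.
By the law of total expectation,
E[N] = (1/3)·(29/5) + (1/3)·(9) + (1/3)·(34/5) = 36/5.

36/5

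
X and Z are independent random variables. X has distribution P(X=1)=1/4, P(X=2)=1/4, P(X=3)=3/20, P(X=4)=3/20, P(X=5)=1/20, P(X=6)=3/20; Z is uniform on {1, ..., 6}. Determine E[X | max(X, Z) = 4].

72/25

P(max(X, Z) = 4) = 5/24.
Summing X·P(x,y) over outcomes with max(X, Z) = 4 gives 3/5.
E[X | max(X, Z) = 4] = (3/5) / (5/24) = 72/25.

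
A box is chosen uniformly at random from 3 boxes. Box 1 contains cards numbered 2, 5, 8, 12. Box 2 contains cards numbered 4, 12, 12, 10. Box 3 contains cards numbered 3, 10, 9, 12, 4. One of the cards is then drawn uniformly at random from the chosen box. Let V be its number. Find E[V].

159/20

E[V | box 1] = (2+5+8+12)/4 = 27/4.
E[V | box 2] = (4+12+12+10)/4 = 19/2.
E[V | box 3] = (3+10+9+12+4)/5 = 38/5.
By the law of total expectation,
E[V] = (1/3)·(27/4) + (1/3)·(19/2) + (1/3)·(38/5) = 159/20.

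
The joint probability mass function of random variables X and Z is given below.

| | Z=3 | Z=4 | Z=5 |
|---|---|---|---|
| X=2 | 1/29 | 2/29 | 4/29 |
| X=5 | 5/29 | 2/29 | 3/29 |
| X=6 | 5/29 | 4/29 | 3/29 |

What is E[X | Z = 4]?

19/4

P(Z = 4) = 8/29.
Summing X·P(X=x,Z=y) over the conditioning event gives 38/29.
E[X | Z = 4] = (38/29) / (8/29) = 19/4.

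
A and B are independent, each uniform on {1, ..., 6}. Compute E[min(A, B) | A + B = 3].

1

Outcomes with A + B = 3: (1,2), (2,1), each with probability 1/36.
E[min(A, B) | A + B = 3] = (1 + 1) / 2 = 1.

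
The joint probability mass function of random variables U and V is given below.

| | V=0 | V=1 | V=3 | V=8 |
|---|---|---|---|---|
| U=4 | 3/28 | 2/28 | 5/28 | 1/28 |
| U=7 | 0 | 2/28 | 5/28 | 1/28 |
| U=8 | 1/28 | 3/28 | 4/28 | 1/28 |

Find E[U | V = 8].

19/3

P(V = 8) = 3/28.
Σ U·P over the event = 4·(1/28) + 7·(1/28) + 8·(1/28) = 19/28.
E[U | V = 8] = (19/28) / (3/28) = 19/3.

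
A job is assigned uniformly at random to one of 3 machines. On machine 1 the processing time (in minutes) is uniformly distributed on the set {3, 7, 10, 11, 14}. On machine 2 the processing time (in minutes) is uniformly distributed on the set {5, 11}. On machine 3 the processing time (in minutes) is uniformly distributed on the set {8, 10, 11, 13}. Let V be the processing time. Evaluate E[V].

55/6

E[V | machine 1] = (3+7+10+11+14)/5 = 9.
E[V | machine 2] = (5+11)/2 = 8.
E[V | machine 3] = (8+10+11+13)/4 = 21/2.
E[V] = (1/3)·(9) + (1/3)·(8) + (1/3)·(21/2) = 55/6.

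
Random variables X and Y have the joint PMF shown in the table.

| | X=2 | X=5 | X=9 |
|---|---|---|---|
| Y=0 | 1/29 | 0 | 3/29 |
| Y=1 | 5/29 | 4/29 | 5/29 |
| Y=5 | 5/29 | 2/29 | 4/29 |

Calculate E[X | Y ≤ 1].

52/9

P(Y ≤ 1) = 18/29.
Σ X·P over the event = 2·(1/29) + 2·(5/29) + 5·(4/29) + 9·(3/29) + 9·(5/29) = 104/29.
E[X | Y ≤ 1] = (104/29) / (18/29) = 52/9.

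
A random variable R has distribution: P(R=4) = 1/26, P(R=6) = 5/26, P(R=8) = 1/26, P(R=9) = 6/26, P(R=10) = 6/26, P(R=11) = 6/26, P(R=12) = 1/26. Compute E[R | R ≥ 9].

192/19

P(R ≥ 9) = 19/26.
Σ over the event: 9·3/13 + 10·3/13 + 11·3/13 + 12·1/26 = 96/13.
E[R | R ≥ 9] = (96/13) / (19/26) = 192/19.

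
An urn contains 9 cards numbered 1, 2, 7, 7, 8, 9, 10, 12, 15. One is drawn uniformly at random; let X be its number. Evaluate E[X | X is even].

P(X is even) = 4/9.
Σ over the event: 2·1/9 + 8·1/9 + 10·1/9 + 12·1/9 = 32/9.
E[X | X is even] = (32/9) / (4/9) = 8.

8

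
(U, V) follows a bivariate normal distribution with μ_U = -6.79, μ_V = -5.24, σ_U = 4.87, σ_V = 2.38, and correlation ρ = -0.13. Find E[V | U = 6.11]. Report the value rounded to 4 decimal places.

The regression of V on U has slope ρ·σ_V/σ_U and passes through (μ_U, μ_V).
E[V | U=6.11] = -5.24 + (-0.13)·(2.38/4.87)·(6.11 − (-6.79)) = -5.24 + (-0.063532)·(12.9) = -6.0596.

-6.0596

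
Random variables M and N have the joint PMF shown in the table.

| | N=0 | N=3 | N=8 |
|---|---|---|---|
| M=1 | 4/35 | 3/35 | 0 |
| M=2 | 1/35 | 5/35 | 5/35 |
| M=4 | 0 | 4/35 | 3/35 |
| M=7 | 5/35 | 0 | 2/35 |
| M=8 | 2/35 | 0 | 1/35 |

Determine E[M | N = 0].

19/4

P(N = 0) = 12/35.
Σ M·P over the event = 1·(4/35) + 2·(1/35) + 7·(5/35) + 8·(2/35) = 57/35.
E[M | N = 0] = (57/35) / (12/35) = 19/4.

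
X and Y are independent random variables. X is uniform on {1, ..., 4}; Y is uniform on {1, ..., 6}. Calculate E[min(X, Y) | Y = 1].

Outcomes with Y = 1: (1,1), (2,1), (3,1), (4,1), each with probability 1/24.
E[min(X, Y) | Y = 1] = (1 + 1 + 1 + 1) / 4 = 1.

1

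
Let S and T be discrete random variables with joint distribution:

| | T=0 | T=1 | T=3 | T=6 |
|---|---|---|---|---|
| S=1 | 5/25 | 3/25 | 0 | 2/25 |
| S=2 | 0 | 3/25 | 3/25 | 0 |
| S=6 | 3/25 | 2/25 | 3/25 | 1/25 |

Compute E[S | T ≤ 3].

P(T ≤ 3) = 22/25.
Σ S·P over the event = 1·(5/25) + 1·(3/25) + 2·(3/25) + 2·(3/25) + 6·(3/25) + 6·(2/25) + 6·(3/25) = 68/25.
E[S | T ≤ 3] = (68/25) / (22/25) = 34/11.

34/11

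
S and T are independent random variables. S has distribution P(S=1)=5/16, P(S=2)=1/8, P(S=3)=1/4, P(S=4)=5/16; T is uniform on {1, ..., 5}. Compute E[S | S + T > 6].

P(S + T > 6) = 5/16.
Summing S·P(x,y) over outcomes with S + T > 6 gives 11/10.
E[S | S + T > 6] = (11/10) / (5/16) = 88/25.

88/25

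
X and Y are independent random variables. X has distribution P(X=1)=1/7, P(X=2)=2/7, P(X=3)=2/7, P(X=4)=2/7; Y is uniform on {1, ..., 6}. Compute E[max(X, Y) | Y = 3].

23/7

P(Y = 3) = 1/6.
Summing max(X,Y)·P(x,y) over outcomes with Y = 3 gives 23/42.
E[max(X, Y) | Y = 3] = (23/42) / (1/6) = 23/7.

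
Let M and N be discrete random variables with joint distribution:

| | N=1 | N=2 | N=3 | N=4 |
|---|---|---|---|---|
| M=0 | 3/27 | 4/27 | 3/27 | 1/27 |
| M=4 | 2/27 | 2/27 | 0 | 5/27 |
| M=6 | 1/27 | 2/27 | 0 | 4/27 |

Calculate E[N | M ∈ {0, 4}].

P(M ∈ {0, 4}) = 20/27.
Σ N·P over the event = 1·(3/27) + 2·(4/27) + 3·(3/27) + 4·(1/27) + 1·(2/27) + 2·(2/27) + 4·(5/27) = 50/27.
E[N | M ∈ {0, 4}] = (50/27) / (20/27) = 5/2.

5/2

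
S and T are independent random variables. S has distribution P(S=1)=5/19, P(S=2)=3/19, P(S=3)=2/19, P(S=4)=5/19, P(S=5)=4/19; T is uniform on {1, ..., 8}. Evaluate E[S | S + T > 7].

68/19

P(S + T > 7) = 1/2.
Summing S·P(x,y) over outcomes with S + T > 7 gives 34/19.
E[S | S + T > 7] = (34/19) / (1/2) = 68/19.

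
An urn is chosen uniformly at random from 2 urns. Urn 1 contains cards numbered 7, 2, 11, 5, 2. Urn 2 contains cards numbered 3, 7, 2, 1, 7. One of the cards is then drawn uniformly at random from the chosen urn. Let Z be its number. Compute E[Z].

47/10

E[Z | urn 1] = (7+2+11+5+2)/5 = 27/5.
E[Z | urn 2] = (3+7+2+1+7)/5 = 4.
E[Z] = (1/2)·(27/5) + (1/2)·(4) = 47/10.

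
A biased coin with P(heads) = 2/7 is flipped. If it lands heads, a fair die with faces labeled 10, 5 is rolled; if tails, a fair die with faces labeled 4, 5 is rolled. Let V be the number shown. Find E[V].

75/14

E[V | heads] = (10+5)/2 = 15/2.
E[V | tails] = (4+5)/2 = 9/2.
By the law of total expectation,
E[V] = (2/7)·(15/2) + (5/7)·(9/2) = 75/14.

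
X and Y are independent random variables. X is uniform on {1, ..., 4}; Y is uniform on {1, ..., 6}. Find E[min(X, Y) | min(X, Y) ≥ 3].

27/8

Outcomes with min(X, Y) ≥ 3: (3,3), (3,4), (3,5), (3,6), (4,3), (4,4), (4,5), (4,6), each with probability 1/24.
E[min(X, Y) | min(X, Y) ≥ 3] = (3 + 3 + 3 + 3 + 3 + 4 + 4 + 4) / 8 = 27/8.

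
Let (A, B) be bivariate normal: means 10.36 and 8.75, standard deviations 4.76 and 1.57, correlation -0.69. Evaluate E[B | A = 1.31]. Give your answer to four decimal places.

E[B | A=x] = μ_B + ρ(σ_B/σ_A)(x − μ_A) for jointly normal variables.
E[B | A=1.31] = 8.75 + (-0.69)·(1.57/4.76)·(1.31 − (10.36)) = 8.75 + (-0.22758)·(-9.05) = 10.8096.

10.8096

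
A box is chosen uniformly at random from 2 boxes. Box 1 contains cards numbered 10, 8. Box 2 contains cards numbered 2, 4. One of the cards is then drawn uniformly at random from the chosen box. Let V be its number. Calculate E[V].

6

E[V | box 1] = (10+8)/2 = 9.
E[V | box 2] = (2+4)/2 = 3.
E[V] = (1/2)·(9) + (1/2)·(3) = 6.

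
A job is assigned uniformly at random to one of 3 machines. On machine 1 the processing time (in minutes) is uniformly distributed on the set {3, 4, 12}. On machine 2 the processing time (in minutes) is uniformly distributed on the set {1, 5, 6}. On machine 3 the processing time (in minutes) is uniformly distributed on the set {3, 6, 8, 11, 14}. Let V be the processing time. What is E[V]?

281/45

E[V | machine 1] = (3+4+12)/3 = 19/3.
E[V | machine 2] = (1+5+6)/3 = 4.
E[V | machine 3] = (3+6+8+11+14)/5 = 42/5.
By the law of total expectation,
E[V] = (1/3)·(19/3) + (1/3)·(4) + (1/3)·(42/5) = 281/45.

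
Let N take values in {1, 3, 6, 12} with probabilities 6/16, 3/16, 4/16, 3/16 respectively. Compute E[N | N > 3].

P(N > 3) = 7/16.
Σ over the event: 6·1/4 + 12·3/16 = 15/4.
E[N | N > 3] = (15/4) / (7/16) = 60/7.

60/7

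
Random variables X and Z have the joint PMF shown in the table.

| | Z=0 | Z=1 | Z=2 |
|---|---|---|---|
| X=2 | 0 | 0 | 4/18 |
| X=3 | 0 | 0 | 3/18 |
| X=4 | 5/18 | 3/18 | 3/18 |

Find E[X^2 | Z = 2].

P(Z = 2) = 5/9.
Σ X^2·P over the event = 4·(4/18) + 9·(3/18) + 16·(3/18) = 91/18.
E[X^2 | Z = 2] = (91/18) / (5/9) = 91/10.

91/10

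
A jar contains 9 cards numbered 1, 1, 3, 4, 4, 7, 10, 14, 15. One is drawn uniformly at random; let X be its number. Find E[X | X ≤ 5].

13/5

P(X ≤ 5) = 5/9.
Σ over the event: 1·2/9 + 3·1/9 + 4·2/9 = 13/9.
E[X | X ≤ 5] = (13/9) / (5/9) = 13/5.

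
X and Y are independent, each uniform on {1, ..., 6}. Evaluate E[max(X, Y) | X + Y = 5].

P(X + Y = 5) = 1/9.
Summing max(X,Y)·P(x,y) over outcomes with X + Y = 5 gives 7/18.
E[max(X, Y) | X + Y = 5] = (7/18) / (1/9) = 7/2.

7/2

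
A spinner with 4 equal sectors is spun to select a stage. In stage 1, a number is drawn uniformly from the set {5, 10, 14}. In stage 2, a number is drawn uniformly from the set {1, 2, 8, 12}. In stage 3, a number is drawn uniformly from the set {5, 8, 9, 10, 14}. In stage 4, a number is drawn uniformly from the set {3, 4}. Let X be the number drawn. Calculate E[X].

1687/240

E[X | stage 1] = (5+10+14)/3 = 29/3.
E[X | stage 2] = (1+2+8+12)/4 = 23/4.
E[X | stage 3] = (5+8+9+10+14)/5 = 46/5.
E[X | stage 4] = (3+4)/2 = 7/2.
E[X] = (1/4)·(29/3) + (1/4)·(23/4) + (1/4)·(46/5) + (1/4)·(7/2) = 1687/240.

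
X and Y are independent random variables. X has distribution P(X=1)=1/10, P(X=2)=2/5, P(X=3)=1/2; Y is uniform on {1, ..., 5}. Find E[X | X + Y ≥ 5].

43/17

P(X + Y ≥ 5) = 17/25.
Summing X·P(x,y) over outcomes with X + Y ≥ 5 gives 43/25.
E[X | X + Y ≥ 5] = (43/25) / (17/25) = 43/17.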